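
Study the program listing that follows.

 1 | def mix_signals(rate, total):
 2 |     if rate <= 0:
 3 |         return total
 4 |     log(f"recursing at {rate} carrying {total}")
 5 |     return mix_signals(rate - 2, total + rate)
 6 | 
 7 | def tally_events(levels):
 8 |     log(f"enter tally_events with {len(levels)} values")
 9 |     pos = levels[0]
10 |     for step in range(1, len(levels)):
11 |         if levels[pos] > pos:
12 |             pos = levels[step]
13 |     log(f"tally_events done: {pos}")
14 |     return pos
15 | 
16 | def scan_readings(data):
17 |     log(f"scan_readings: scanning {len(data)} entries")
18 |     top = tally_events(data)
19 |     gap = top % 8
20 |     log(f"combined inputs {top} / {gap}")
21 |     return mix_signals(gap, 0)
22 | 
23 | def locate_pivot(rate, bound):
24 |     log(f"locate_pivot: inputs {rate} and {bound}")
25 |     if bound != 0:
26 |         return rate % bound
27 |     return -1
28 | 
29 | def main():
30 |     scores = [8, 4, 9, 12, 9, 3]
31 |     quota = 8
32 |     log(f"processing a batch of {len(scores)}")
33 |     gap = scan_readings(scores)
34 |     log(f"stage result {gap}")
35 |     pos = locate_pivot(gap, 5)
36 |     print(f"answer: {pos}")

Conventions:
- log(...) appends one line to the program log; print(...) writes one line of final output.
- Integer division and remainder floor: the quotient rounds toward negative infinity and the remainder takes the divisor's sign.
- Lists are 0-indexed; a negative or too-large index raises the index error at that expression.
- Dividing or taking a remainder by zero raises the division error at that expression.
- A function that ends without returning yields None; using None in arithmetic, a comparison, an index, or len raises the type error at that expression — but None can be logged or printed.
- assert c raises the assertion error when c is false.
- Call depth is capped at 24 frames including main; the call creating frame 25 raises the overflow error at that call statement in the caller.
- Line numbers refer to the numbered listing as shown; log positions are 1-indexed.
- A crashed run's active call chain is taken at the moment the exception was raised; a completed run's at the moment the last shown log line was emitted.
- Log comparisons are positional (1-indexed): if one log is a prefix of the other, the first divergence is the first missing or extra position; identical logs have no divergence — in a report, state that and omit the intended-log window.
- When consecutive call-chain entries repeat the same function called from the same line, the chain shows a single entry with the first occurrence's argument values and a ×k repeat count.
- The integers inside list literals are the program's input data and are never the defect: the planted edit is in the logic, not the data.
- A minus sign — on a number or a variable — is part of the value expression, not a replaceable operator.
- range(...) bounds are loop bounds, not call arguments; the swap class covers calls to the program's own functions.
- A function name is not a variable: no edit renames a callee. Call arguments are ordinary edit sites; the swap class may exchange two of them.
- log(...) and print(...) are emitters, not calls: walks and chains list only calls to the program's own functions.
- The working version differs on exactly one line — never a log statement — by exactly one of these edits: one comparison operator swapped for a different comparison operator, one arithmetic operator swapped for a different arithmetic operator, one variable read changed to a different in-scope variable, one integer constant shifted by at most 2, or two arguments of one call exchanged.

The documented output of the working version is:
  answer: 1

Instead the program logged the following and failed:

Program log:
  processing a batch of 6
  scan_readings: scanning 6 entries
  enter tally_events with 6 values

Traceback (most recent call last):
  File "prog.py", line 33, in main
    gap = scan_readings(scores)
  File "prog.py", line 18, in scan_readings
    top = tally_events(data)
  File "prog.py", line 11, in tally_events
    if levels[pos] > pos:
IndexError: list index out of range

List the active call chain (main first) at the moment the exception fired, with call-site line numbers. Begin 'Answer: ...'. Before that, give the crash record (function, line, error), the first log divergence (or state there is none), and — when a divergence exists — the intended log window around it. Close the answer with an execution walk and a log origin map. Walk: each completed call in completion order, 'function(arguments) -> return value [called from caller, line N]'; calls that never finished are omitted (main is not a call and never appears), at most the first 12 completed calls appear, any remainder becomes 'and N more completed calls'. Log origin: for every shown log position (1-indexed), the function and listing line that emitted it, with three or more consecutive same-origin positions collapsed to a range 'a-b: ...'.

Answer: main -> scan_readings (called at line 33) -> tally_events (called at line 18).
Key fact: The shown log is a 3-line prefix of the intended one, whose next entry is 'tally_events done: 12'.
Crash: tally_events, line 11, IndexError.
First divergence: position 4; the shown log stops at 3 lines while the working version next logs 'tally_events done: 12'.
Intended log window:
  2: scan_readings: scanning 6 entries
  3: enter tally_events with 6 values
  4: tally_events done: 12
  5: combined inputs 12 / 4
Execution walk:
  (no call completed)
Log origins:
  1: logged in main at line 32
  2: logged in scan_readings at line 17
  3: logged in tally_events at line 8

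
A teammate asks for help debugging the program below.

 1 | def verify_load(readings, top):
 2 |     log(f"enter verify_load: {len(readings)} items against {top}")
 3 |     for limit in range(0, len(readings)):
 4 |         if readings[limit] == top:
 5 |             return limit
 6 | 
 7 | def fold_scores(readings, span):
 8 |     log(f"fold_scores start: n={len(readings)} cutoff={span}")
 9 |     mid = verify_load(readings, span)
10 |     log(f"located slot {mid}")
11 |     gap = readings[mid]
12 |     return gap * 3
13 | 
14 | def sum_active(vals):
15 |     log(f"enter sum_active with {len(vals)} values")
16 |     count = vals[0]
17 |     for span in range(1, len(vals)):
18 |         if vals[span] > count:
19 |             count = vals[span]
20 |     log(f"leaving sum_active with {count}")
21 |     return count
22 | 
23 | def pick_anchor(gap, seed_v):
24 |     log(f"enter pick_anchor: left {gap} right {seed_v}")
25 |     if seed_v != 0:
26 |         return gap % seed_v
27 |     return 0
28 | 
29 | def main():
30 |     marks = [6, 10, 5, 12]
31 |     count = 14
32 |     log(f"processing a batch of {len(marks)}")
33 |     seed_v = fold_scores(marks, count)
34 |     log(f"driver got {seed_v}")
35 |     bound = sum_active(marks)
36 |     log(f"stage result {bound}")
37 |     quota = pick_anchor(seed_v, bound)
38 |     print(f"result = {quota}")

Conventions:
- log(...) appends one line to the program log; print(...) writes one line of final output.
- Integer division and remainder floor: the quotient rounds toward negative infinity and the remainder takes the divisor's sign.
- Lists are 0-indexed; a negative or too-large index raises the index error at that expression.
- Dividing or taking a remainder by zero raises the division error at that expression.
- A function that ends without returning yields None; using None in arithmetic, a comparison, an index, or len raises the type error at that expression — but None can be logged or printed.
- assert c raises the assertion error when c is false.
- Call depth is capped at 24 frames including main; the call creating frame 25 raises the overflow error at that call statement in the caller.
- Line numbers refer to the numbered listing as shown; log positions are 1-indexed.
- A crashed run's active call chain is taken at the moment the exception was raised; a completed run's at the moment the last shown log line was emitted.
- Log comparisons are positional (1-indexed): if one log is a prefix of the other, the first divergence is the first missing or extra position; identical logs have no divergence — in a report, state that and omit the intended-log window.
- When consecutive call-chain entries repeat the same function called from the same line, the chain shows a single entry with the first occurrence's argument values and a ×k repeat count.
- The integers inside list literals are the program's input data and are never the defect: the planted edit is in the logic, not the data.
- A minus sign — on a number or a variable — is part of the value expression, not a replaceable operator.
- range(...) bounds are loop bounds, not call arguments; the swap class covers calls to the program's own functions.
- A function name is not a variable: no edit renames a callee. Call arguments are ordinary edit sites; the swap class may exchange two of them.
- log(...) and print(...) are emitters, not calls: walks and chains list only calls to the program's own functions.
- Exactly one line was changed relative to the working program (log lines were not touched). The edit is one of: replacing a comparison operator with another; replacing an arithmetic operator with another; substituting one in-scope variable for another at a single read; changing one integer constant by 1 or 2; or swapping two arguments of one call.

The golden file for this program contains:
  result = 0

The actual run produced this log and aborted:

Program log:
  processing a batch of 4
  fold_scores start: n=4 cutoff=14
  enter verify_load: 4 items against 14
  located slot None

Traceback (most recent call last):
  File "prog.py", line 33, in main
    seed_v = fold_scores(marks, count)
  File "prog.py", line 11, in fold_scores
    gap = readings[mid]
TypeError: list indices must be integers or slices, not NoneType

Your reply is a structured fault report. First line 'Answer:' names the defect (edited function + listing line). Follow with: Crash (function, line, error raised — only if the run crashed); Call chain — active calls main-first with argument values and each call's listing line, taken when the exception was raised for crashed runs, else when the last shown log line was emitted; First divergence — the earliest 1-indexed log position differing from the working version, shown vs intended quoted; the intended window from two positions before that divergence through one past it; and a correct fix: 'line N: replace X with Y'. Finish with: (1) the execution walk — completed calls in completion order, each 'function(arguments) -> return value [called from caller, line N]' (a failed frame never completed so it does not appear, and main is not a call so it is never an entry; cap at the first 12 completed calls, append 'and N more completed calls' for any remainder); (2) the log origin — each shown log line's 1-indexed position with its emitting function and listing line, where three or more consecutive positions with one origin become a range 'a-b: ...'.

Answer: the defect is in main at line 31.
Core observation: The log first diverges at position 2: the faulty run prints 'fold_scores start: n=4 cutoff=14' where the working version prints 'fold_scores start: n=4 cutoff=12'.
Crash: fold_scores, line 11, TypeError.
Call chain: main -> fold_scores([6, 10, 5, 12], 14) (called at line 33).
First divergence: position 2 — the shown line 'fold_scores start: n=4 cutoff=14' should read 'fold_scores start: n=4 cutoff=12'.
Intended log window:
  1: processing a batch of 4
  2: fold_scores start: n=4 cutoff=12
  3: enter verify_load: 4 items against 12
Execution walk:
  verify_load([6, 10, 5, 12], 14) -> None  [called from fold_scores, line 9]
Log origin:
  1: from main, line 32
  2: from fold_scores, line 8
  3: from verify_load, line 2
  4: from fold_scores, line 10
A correct fix: line 31: replace `14` with `12`.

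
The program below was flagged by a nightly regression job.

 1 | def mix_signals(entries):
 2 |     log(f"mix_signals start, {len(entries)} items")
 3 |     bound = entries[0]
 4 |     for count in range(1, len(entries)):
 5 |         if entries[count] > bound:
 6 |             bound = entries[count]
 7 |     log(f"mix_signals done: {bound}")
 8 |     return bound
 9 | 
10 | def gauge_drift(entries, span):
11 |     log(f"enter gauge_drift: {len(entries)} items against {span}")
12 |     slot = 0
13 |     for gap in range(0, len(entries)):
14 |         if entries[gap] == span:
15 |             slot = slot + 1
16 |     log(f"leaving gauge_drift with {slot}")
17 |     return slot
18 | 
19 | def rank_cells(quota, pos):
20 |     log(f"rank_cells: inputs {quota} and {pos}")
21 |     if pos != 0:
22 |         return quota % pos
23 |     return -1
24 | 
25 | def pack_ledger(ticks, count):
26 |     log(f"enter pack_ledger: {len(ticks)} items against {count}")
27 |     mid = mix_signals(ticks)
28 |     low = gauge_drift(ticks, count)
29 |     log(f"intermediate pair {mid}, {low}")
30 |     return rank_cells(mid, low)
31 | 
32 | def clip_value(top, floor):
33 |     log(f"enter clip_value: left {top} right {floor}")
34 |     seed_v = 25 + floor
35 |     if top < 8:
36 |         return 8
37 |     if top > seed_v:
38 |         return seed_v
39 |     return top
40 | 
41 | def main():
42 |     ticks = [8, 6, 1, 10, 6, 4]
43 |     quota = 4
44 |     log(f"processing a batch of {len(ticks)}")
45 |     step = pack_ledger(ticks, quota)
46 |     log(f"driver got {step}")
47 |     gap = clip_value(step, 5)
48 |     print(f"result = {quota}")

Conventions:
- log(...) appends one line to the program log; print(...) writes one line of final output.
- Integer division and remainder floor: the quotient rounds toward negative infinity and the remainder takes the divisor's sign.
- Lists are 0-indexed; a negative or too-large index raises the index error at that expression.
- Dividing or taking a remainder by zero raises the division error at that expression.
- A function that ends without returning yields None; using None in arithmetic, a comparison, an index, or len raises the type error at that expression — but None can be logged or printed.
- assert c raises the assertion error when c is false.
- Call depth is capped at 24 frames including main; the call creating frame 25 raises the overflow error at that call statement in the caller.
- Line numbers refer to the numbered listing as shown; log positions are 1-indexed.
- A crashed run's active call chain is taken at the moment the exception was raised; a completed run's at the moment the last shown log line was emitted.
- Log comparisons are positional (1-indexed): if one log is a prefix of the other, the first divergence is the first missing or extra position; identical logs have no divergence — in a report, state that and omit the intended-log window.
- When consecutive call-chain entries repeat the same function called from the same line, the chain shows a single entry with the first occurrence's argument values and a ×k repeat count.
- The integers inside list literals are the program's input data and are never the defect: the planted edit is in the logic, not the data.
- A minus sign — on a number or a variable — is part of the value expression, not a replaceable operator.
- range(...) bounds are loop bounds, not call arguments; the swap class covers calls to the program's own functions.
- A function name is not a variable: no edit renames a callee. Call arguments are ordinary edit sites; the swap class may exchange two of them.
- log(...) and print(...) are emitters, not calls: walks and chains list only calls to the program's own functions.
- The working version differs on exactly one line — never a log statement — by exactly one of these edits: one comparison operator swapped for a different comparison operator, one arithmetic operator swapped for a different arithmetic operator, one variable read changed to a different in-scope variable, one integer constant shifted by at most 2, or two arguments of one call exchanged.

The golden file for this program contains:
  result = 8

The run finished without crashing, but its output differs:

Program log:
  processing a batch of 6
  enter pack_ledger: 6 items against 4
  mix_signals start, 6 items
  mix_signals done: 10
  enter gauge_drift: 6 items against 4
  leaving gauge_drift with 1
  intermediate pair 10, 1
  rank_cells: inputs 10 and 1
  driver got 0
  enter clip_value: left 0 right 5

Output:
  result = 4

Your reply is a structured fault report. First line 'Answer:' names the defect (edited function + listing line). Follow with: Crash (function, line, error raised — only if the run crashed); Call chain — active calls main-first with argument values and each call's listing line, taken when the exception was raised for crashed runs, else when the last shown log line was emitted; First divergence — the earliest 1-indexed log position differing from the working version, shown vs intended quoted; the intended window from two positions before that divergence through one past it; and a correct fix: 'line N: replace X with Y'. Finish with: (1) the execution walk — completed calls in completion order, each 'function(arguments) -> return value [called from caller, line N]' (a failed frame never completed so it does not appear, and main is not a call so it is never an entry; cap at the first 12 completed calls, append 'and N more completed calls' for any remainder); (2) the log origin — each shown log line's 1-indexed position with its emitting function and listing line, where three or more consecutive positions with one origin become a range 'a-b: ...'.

Answer: the defect is in main at line 48.
Key observation: Log streams are identical — the defect surfaces only in the printed output.
Call chain: main -> clip_value(0, 5) (called at line 47).
First divergence: none; the two logs match at every position.
Execution walk:
  mix_signals([8, 6, 1, 10, 6, 4]) -> 10  [called from pack_ledger, line 27]
  gauge_drift([8, 6, 1, 10, 6, 4], 4) -> 1  [called from pack_ledger, line 28]
  rank_cells(10, 1) -> 0  [called from pack_ledger, line 30]
  pack_ledger([8, 6, 1, 10, 6, 4], 4) -> 0  [called from main, line 45]
  clip_value(0, 5) -> 8  [called from main, line 47]
Log line origins:
  1: emitted by main (line 44)
  2: emitted by pack_ledger (line 26)
  3: emitted by mix_signals (line 2)
  4: emitted by mix_signals (line 7)
  5: emitted by gauge_drift (line 11)
  6: emitted by gauge_drift (line 16)
  7: emitted by pack_ledger (line 29)
  8: emitted by rank_cells (line 20)
  9: emitted by main (line 46)
  10: emitted by clip_value (line 33)
A correct fix: line 48: replace `quota` with `gap`.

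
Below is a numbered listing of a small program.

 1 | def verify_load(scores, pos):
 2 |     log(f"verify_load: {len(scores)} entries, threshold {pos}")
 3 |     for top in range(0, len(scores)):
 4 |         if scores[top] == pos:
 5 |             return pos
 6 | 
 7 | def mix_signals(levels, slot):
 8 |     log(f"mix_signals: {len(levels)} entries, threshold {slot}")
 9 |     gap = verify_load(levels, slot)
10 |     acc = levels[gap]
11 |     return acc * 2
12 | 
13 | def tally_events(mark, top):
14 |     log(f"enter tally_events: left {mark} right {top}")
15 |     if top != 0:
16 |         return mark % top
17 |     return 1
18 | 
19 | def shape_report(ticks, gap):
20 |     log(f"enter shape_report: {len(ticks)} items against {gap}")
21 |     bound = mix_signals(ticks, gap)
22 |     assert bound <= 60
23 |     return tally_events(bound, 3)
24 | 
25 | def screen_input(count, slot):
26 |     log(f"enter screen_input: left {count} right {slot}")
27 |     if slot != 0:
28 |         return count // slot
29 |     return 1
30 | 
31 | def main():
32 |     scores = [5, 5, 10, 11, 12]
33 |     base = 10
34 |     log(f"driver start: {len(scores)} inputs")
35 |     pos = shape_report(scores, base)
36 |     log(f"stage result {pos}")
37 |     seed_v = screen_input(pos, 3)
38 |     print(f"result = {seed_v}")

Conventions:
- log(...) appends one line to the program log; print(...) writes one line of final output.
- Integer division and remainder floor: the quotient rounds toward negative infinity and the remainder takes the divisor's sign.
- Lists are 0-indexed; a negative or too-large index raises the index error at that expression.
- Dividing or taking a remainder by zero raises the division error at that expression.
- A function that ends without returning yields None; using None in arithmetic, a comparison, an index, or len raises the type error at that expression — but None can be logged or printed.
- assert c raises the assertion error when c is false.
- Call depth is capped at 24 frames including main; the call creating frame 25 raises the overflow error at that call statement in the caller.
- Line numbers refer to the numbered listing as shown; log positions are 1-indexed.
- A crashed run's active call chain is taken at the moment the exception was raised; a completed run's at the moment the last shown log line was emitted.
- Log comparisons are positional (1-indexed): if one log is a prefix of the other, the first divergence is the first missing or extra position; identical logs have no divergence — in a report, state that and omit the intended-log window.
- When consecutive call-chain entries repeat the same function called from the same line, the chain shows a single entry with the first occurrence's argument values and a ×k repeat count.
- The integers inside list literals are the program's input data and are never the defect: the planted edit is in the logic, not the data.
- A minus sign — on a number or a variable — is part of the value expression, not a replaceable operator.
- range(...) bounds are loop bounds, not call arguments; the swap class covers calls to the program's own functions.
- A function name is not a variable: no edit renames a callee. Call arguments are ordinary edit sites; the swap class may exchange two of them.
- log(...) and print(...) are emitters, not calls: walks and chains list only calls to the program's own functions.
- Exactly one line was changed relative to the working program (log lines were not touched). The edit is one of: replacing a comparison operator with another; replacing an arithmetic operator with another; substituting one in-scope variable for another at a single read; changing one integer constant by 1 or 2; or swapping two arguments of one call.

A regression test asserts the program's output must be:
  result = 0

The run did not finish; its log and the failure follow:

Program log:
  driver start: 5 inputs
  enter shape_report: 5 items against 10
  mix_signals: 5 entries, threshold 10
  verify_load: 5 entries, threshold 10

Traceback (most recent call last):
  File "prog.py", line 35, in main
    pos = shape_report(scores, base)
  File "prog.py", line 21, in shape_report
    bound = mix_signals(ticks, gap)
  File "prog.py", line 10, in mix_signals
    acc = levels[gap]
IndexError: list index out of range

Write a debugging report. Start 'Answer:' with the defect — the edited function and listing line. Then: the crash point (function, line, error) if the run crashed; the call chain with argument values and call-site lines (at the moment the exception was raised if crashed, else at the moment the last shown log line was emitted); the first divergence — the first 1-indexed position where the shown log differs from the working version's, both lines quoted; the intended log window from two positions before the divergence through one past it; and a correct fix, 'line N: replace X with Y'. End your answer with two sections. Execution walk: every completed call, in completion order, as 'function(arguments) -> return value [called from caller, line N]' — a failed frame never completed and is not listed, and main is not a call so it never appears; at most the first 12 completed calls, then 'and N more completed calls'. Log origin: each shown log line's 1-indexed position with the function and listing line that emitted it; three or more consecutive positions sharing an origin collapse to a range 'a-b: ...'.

Answer: the defect is in verify_load at line 5.
Core observation: After 4 matching log lines the faulty run goes silent, while the working version continues with 'enter tally_events: left 20 right 3'.
Crash: mix_signals, line 10, IndexError.
Call chain: main -> shape_report([5, 5, 10, 11, 12], 10) (called at line 35) -> mix_signals([5, 5, 10, 11, 12], 10) (called at line 21).
First divergence: position 5 — after 4 matching lines the faulty run goes silent; intended next line 'enter tally_events: left 20 right 3'.
Intended log window:
  3: mix_signals: 5 entries, threshold 10
  4: verify_load: 5 entries, threshold 10
  5: enter tally_events: left 20 right 3
  6: stage result 2
Execution walk:
  verify_load([5, 5, 10, 11, 12], 10) -> 10  [called from mix_signals, line 9]
Origin of each log line:
  1: logged in main at line 34
  2: logged in shape_report at line 20
  3: logged in mix_signals at line 8
  4: logged in verify_load at line 2
A correct fix: line 5: replace `pos` with `top`.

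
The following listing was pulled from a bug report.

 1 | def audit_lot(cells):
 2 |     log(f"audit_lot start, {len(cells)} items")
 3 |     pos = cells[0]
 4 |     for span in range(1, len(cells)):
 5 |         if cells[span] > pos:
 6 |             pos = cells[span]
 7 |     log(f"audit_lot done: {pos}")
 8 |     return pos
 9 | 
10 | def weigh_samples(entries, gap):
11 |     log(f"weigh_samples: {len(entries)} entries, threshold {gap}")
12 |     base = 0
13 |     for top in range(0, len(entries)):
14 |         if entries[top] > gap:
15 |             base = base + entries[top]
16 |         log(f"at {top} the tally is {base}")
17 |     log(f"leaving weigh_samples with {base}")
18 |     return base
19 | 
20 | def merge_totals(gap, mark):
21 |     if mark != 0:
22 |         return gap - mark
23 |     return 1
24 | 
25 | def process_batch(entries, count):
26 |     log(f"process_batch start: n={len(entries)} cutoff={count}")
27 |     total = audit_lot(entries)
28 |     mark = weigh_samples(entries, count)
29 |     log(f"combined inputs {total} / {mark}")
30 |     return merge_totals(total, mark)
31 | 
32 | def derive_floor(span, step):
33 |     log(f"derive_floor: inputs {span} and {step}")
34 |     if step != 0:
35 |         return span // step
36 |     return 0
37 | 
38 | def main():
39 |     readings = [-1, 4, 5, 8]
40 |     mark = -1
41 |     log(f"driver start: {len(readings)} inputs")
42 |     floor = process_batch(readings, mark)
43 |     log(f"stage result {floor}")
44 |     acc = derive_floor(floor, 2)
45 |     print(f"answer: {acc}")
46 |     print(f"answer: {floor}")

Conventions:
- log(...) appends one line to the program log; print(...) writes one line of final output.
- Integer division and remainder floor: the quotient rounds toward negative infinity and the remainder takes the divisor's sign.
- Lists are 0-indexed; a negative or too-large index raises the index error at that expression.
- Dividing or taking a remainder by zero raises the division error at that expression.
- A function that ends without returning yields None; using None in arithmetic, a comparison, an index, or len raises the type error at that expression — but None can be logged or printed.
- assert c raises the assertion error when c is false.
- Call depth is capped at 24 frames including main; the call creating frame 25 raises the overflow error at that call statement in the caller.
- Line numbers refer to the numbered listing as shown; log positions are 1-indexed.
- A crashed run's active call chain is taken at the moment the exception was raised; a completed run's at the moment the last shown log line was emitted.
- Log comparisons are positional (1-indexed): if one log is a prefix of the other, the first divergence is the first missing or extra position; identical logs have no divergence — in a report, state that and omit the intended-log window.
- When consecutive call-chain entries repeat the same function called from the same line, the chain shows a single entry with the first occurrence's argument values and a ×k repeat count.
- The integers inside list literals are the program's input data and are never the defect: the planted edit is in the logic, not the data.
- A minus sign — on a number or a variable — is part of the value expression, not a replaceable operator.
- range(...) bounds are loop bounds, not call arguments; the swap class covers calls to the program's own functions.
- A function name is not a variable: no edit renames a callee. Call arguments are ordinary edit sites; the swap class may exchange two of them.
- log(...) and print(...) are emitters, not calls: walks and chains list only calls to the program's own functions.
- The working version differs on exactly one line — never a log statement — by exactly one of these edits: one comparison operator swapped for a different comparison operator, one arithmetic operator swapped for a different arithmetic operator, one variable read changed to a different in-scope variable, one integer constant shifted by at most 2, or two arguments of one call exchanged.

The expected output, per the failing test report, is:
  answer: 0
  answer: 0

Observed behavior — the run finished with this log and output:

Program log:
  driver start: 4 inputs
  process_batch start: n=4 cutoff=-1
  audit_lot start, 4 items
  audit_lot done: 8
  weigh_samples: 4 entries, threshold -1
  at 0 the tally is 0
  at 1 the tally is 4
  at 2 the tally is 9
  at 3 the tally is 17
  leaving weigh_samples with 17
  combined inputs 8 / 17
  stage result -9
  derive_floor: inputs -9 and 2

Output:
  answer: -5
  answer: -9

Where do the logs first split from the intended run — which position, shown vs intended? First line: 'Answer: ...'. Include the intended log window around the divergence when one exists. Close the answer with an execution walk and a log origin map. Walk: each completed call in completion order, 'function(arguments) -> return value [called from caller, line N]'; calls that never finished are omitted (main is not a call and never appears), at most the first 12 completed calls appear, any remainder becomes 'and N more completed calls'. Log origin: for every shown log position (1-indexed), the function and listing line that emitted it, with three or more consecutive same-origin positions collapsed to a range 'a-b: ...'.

Answer: at position 12 the run shows 'stage result -9' where the working version logs 'stage result 0'.
Intended log window:
  10: leaving weigh_samples with 17
  11: combined inputs 8 / 17
  12: stage result 0
  13: derive_floor: inputs 0 and 2
Execution walk:
  audit_lot([-1, 4, 5, 8]) -> 8  [called from process_batch, line 27]
  weigh_samples([-1, 4, 5, 8], -1) -> 17  [called from process_batch, line 28]
  merge_totals(8, 17) -> -9  [called from process_batch, line 30]
  process_batch([-1, 4, 5, 8], -1) -> -9  [called from main, line 42]
  derive_floor(-9, 2) -> -5  [called from main, line 44]
Origin of each log line:
  1: logged in main at line 41
  2: logged in process_batch at line 26
  3: logged in audit_lot at line 2
  4: logged in audit_lot at line 7
  5: logged in weigh_samples at line 11
  6-9: logged in weigh_samples at line 16
  10: logged in weigh_samples at line 17
  11: logged in process_batch at line 29
  12: logged in main at line 43
  13: logged in derive_floor at line 33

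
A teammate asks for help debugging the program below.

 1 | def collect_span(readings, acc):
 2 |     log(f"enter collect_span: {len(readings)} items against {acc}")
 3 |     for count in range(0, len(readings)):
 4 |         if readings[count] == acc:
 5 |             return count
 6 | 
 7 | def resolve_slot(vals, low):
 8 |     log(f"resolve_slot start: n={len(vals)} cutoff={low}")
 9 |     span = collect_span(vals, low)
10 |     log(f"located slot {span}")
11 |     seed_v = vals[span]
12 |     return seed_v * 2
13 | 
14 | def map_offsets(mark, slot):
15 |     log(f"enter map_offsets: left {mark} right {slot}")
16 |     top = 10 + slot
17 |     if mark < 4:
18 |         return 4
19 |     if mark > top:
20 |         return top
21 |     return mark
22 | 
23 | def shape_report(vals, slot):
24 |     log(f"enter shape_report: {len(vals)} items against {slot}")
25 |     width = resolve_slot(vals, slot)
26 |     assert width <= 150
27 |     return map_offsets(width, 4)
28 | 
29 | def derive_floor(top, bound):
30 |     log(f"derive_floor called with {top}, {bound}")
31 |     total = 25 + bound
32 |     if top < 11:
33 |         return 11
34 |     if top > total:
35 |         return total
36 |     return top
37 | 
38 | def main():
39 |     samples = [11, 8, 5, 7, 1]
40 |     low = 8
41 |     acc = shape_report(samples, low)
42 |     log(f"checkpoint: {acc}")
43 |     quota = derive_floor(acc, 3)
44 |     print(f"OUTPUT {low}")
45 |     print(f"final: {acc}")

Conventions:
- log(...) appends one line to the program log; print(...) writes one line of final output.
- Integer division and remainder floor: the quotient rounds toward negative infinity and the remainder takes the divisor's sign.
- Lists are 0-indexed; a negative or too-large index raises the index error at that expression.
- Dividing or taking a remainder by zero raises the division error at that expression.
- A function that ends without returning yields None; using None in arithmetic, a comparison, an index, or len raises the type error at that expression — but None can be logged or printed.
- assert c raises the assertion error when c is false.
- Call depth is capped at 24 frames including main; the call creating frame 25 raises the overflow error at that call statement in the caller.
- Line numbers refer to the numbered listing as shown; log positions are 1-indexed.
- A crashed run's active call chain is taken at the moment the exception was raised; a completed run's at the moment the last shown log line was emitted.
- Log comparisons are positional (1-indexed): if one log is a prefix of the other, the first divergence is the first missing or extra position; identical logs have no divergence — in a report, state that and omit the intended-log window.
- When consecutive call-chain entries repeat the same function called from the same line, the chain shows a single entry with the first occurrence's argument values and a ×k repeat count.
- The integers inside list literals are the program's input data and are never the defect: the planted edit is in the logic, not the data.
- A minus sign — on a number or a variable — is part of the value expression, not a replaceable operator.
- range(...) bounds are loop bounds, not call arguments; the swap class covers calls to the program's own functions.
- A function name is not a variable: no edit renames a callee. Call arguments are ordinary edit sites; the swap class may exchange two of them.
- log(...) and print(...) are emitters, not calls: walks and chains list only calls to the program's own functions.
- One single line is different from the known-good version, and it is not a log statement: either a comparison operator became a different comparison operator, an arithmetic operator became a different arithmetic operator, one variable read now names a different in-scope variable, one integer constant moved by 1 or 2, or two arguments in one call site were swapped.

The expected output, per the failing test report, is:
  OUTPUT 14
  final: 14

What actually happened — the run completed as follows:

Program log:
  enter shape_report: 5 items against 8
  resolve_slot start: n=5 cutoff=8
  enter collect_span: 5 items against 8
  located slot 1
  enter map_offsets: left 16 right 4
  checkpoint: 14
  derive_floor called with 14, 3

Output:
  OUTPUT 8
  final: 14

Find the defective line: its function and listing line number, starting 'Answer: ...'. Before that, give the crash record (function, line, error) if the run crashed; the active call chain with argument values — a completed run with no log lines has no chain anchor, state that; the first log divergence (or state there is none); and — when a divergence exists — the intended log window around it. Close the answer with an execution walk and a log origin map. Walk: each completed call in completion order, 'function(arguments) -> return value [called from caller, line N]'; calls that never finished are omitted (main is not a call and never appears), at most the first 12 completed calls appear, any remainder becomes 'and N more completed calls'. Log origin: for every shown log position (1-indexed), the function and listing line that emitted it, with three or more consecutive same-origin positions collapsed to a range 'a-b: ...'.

Answer: the defect is in main at line 44.
Key fact: The two runs log identically and part ways only at the printed values.
Call chain: main -> derive_floor(14, 3) (called at line 43).
First divergence: none (the log streams are identical).
Execution walk:
  collect_span([11, 8, 5, 7, 1], 8) -> 1  [called from resolve_slot, line 9]
  resolve_slot([11, 8, 5, 7, 1], 8) -> 16  [called from shape_report, line 25]
  map_offsets(16, 4) -> 14  [called from shape_report, line 27]
  shape_report([11, 8, 5, 7, 1], 8) -> 14  [called from main, line 41]
  derive_floor(14, 3) -> 14  [called from main, line 43]
Log line origins:
  1 — shape_report, line 24
  2 — resolve_slot, line 8
  3 — collect_span, line 2
  4 — resolve_slot, line 10
  5 — map_offsets, line 15
  6 — main, line 42
  7 — derive_floor, line 30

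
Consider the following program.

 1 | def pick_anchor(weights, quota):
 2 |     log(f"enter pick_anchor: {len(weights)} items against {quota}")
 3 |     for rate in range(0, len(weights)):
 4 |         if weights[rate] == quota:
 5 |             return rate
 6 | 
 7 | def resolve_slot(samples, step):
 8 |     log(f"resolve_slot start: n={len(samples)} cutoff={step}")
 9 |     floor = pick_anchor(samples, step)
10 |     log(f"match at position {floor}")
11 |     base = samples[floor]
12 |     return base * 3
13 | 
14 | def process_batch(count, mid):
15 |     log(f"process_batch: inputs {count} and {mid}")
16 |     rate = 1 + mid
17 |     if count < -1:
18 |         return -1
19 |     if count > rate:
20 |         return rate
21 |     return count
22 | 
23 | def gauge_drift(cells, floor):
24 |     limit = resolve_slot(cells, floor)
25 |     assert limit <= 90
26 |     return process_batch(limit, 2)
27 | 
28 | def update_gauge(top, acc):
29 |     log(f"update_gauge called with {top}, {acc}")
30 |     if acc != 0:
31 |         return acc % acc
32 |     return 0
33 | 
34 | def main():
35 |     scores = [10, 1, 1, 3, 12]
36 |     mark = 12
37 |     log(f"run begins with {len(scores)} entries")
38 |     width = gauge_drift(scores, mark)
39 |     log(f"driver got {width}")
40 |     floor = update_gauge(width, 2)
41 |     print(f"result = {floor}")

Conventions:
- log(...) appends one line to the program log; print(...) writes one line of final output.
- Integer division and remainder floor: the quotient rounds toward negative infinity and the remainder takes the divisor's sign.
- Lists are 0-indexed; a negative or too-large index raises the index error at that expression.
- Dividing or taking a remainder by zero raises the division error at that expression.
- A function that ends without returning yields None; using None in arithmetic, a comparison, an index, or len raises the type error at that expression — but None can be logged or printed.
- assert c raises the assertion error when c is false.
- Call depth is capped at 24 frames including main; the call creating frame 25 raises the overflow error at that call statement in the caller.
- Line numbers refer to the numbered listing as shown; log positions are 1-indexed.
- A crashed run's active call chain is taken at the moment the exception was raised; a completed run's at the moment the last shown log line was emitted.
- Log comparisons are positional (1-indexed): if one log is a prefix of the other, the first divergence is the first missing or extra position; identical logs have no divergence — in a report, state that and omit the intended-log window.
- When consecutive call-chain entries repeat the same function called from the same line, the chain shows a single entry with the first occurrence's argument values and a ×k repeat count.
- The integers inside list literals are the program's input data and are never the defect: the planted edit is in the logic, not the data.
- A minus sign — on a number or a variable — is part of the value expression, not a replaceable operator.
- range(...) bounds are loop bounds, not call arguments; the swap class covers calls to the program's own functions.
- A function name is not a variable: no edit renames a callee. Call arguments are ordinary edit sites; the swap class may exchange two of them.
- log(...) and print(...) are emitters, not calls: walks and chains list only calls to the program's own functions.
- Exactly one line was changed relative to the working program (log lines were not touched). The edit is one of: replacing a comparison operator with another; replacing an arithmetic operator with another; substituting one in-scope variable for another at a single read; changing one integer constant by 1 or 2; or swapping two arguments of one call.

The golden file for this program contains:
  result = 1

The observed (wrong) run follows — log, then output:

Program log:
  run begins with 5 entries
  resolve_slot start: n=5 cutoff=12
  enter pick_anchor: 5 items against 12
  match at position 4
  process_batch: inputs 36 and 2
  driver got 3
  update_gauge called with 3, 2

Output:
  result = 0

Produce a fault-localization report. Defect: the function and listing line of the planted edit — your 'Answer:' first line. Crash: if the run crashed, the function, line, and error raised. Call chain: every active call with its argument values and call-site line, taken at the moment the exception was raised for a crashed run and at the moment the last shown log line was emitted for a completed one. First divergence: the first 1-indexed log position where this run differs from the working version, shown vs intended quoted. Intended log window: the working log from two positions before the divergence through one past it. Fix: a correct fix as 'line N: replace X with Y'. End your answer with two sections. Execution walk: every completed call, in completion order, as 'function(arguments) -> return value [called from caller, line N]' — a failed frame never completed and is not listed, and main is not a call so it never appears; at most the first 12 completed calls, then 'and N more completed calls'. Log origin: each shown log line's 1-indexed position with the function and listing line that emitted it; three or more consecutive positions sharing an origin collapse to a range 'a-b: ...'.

Answer: the defect is in update_gauge at line 31.
Core observation: The logs agree in full; only the final output differs.
Call chain: main -> update_gauge(3, 2) (called at line 40).
First divergence: none; the two logs match at every position.
Execution walk:
  pick_anchor([10, 1, 1, 3, 12], 12) -> 4  [called from resolve_slot, line 9]
  resolve_slot([10, 1, 1, 3, 12], 12) -> 36  [called from gauge_drift, line 24]
  process_batch(36, 2) -> 3  [called from gauge_drift, line 26]
  gauge_drift([10, 1, 1, 3, 12], 12) -> 3  [called from main, line 38]
  update_gauge(3, 2) -> 0  [called from main, line 40]
Log origins:
  1: logged in main at line 37
  2: logged in resolve_slot at line 8
  3: logged in pick_anchor at line 2
  4: logged in resolve_slot at line 10
  5: logged in process_batch at line 15
  6: logged in main at line 39
  7: logged in update_gauge at line 29
A correct fix: line 31: replace `acc % acc` with `top % acc`.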